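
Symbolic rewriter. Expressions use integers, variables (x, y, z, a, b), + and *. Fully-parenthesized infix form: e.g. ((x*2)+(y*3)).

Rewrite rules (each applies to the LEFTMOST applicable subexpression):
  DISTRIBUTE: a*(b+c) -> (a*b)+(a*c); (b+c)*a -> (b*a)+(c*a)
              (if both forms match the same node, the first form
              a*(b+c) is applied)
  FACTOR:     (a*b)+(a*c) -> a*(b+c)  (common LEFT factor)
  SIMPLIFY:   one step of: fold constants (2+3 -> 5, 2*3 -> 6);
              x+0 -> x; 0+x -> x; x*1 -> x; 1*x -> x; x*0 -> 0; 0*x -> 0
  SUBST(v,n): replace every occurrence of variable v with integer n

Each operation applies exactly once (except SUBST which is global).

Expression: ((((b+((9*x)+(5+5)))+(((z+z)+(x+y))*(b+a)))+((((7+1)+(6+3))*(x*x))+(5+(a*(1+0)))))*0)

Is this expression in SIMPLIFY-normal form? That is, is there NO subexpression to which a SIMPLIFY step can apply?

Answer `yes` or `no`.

Answer: no

Derivation:
Expression: ((((b+((9*x)+(5+5)))+(((z+z)+(x+y))*(b+a)))+((((7+1)+(6+3))*(x*x))+(5+(a*(1+0)))))*0)
Scanning for simplifiable subexpressions (pre-order)...
  at root: ((((b+((9*x)+(5+5)))+(((z+z)+(x+y))*(b+a)))+((((7+1)+(6+3))*(x*x))+(5+(a*(1+0)))))*0) (SIMPLIFIABLE)
  at L: (((b+((9*x)+(5+5)))+(((z+z)+(x+y))*(b+a)))+((((7+1)+(6+3))*(x*x))+(5+(a*(1+0))))) (not simplifiable)
  at LL: ((b+((9*x)+(5+5)))+(((z+z)+(x+y))*(b+a))) (not simplifiable)
  at LLL: (b+((9*x)+(5+5))) (not simplifiable)
  at LLLR: ((9*x)+(5+5)) (not simplifiable)
  at LLLRL: (9*x) (not simplifiable)
  at LLLRR: (5+5) (SIMPLIFIABLE)
  at LLR: (((z+z)+(x+y))*(b+a)) (not simplifiable)
  at LLRL: ((z+z)+(x+y)) (not simplifiable)
  at LLRLL: (z+z) (not simplifiable)
  at LLRLR: (x+y) (not simplifiable)
  at LLRR: (b+a) (not simplifiable)
  at LR: ((((7+1)+(6+3))*(x*x))+(5+(a*(1+0)))) (not simplifiable)
  at LRL: (((7+1)+(6+3))*(x*x)) (not simplifiable)
  at LRLL: ((7+1)+(6+3)) (not simplifiable)
  at LRLLL: (7+1) (SIMPLIFIABLE)
  at LRLLR: (6+3) (SIMPLIFIABLE)
  at LRLR: (x*x) (not simplifiable)
  at LRR: (5+(a*(1+0))) (not simplifiable)
  at LRRR: (a*(1+0)) (not simplifiable)
  at LRRRR: (1+0) (SIMPLIFIABLE)
Found simplifiable subexpr at path root: ((((b+((9*x)+(5+5)))+(((z+z)+(x+y))*(b+a)))+((((7+1)+(6+3))*(x*x))+(5+(a*(1+0)))))*0)
One SIMPLIFY step would give: 0
-> NOT in normal form.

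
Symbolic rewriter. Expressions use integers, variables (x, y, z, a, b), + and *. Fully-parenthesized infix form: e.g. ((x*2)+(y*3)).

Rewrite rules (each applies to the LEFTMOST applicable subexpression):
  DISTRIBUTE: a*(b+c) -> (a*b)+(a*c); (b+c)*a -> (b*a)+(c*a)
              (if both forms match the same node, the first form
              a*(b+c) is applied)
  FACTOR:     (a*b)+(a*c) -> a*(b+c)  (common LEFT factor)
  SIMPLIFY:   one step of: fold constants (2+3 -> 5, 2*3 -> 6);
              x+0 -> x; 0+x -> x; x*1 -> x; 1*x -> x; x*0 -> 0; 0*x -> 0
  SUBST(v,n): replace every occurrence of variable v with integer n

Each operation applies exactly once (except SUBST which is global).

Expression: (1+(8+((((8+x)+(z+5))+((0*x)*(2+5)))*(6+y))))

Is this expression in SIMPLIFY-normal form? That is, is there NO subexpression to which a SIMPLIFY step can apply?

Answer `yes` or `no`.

Answer: no

Derivation:
Expression: (1+(8+((((8+x)+(z+5))+((0*x)*(2+5)))*(6+y))))
Scanning for simplifiable subexpressions (pre-order)...
  at root: (1+(8+((((8+x)+(z+5))+((0*x)*(2+5)))*(6+y)))) (not simplifiable)
  at R: (8+((((8+x)+(z+5))+((0*x)*(2+5)))*(6+y))) (not simplifiable)
  at RR: ((((8+x)+(z+5))+((0*x)*(2+5)))*(6+y)) (not simplifiable)
  at RRL: (((8+x)+(z+5))+((0*x)*(2+5))) (not simplifiable)
  at RRLL: ((8+x)+(z+5)) (not simplifiable)
  at RRLLL: (8+x) (not simplifiable)
  at RRLLR: (z+5) (not simplifiable)
  at RRLR: ((0*x)*(2+5)) (not simplifiable)
  at RRLRL: (0*x) (SIMPLIFIABLE)
  at RRLRR: (2+5) (SIMPLIFIABLE)
  at RRR: (6+y) (not simplifiable)
Found simplifiable subexpr at path RRLRL: (0*x)
One SIMPLIFY step would give: (1+(8+((((8+x)+(z+5))+(0*(2+5)))*(6+y))))
-> NOT in normal form.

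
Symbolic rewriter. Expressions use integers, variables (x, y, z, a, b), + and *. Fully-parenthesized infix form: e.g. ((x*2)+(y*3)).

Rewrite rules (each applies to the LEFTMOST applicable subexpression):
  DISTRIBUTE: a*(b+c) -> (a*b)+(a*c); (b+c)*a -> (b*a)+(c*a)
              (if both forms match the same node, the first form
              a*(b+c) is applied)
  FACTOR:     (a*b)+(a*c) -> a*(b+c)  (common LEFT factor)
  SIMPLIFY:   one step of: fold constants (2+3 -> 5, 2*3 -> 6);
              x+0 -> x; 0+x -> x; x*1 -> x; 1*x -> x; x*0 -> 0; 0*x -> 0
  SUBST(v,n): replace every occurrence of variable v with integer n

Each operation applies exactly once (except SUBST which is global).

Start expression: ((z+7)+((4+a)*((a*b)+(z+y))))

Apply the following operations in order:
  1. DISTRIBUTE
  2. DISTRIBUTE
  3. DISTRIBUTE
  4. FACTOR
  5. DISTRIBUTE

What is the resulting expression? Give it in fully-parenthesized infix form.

Start: ((z+7)+((4+a)*((a*b)+(z+y))))
Apply DISTRIBUTE at R (target: ((4+a)*((a*b)+(z+y)))): ((z+7)+((4+a)*((a*b)+(z+y)))) -> ((z+7)+(((4+a)*(a*b))+((4+a)*(z+y))))
Apply DISTRIBUTE at RL (target: ((4+a)*(a*b))): ((z+7)+(((4+a)*(a*b))+((4+a)*(z+y)))) -> ((z+7)+(((4*(a*b))+(a*(a*b)))+((4+a)*(z+y))))
Apply DISTRIBUTE at RR (target: ((4+a)*(z+y))): ((z+7)+(((4*(a*b))+(a*(a*b)))+((4+a)*(z+y)))) -> ((z+7)+(((4*(a*b))+(a*(a*b)))+(((4+a)*z)+((4+a)*y))))
Apply FACTOR at RR (target: (((4+a)*z)+((4+a)*y))): ((z+7)+(((4*(a*b))+(a*(a*b)))+(((4+a)*z)+((4+a)*y)))) -> ((z+7)+(((4*(a*b))+(a*(a*b)))+((4+a)*(z+y))))
Apply DISTRIBUTE at RR (target: ((4+a)*(z+y))): ((z+7)+(((4*(a*b))+(a*(a*b)))+((4+a)*(z+y)))) -> ((z+7)+(((4*(a*b))+(a*(a*b)))+(((4+a)*z)+((4+a)*y))))

Answer: ((z+7)+(((4*(a*b))+(a*(a*b)))+(((4+a)*z)+((4+a)*y))))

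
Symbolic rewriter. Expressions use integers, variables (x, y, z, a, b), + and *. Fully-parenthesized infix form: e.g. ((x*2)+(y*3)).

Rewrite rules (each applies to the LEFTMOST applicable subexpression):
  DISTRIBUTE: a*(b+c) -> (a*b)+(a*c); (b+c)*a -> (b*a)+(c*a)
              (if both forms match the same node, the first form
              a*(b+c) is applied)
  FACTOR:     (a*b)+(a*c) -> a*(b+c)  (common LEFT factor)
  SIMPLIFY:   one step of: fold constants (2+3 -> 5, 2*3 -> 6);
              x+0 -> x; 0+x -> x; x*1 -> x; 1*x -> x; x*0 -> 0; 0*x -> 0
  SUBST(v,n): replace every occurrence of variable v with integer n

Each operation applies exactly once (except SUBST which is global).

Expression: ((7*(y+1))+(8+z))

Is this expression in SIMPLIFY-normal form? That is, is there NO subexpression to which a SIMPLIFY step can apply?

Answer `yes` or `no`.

Answer: yes

Derivation:
Expression: ((7*(y+1))+(8+z))
Scanning for simplifiable subexpressions (pre-order)...
  at root: ((7*(y+1))+(8+z)) (not simplifiable)
  at L: (7*(y+1)) (not simplifiable)
  at LR: (y+1) (not simplifiable)
  at R: (8+z) (not simplifiable)
Result: no simplifiable subexpression found -> normal form.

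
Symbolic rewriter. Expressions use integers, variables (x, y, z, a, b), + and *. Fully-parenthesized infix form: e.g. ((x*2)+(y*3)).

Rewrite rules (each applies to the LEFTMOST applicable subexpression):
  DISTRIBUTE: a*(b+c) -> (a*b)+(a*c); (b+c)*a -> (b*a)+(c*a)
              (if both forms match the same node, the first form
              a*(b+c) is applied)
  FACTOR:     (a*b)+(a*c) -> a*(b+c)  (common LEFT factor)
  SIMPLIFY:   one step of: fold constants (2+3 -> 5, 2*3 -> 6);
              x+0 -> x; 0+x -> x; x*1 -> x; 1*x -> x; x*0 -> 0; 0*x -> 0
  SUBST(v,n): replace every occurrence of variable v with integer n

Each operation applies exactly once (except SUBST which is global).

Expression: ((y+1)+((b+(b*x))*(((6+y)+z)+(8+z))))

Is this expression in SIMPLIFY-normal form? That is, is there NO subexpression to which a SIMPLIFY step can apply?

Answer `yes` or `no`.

Answer: yes

Derivation:
Expression: ((y+1)+((b+(b*x))*(((6+y)+z)+(8+z))))
Scanning for simplifiable subexpressions (pre-order)...
  at root: ((y+1)+((b+(b*x))*(((6+y)+z)+(8+z)))) (not simplifiable)
  at L: (y+1) (not simplifiable)
  at R: ((b+(b*x))*(((6+y)+z)+(8+z))) (not simplifiable)
  at RL: (b+(b*x)) (not simplifiable)
  at RLR: (b*x) (not simplifiable)
  at RR: (((6+y)+z)+(8+z)) (not simplifiable)
  at RRL: ((6+y)+z) (not simplifiable)
  at RRLL: (6+y) (not simplifiable)
  at RRR: (8+z) (not simplifiable)
Result: no simplifiable subexpression found -> normal form.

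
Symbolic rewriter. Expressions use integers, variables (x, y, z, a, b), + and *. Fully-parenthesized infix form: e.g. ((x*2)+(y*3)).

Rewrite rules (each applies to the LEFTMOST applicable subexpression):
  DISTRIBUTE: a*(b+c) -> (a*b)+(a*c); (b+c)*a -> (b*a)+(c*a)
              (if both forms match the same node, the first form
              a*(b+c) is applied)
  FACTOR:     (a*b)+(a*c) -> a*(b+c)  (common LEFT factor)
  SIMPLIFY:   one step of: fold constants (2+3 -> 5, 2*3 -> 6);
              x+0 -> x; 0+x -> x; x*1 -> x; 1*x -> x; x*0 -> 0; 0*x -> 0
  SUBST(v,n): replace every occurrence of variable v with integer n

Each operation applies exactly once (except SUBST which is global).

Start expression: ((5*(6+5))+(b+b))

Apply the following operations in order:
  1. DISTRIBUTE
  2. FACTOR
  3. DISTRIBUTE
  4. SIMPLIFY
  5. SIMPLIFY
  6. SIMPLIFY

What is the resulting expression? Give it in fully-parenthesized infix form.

Answer: (55+(b+b))

Derivation:
Start: ((5*(6+5))+(b+b))
Apply DISTRIBUTE at L (target: (5*(6+5))): ((5*(6+5))+(b+b)) -> (((5*6)+(5*5))+(b+b))
Apply FACTOR at L (target: ((5*6)+(5*5))): (((5*6)+(5*5))+(b+b)) -> ((5*(6+5))+(b+b))
Apply DISTRIBUTE at L (target: (5*(6+5))): ((5*(6+5))+(b+b)) -> (((5*6)+(5*5))+(b+b))
Apply SIMPLIFY at LL (target: (5*6)): (((5*6)+(5*5))+(b+b)) -> ((30+(5*5))+(b+b))
Apply SIMPLIFY at LR (target: (5*5)): ((30+(5*5))+(b+b)) -> ((30+25)+(b+b))
Apply SIMPLIFY at L (target: (30+25)): ((30+25)+(b+b)) -> (55+(b+b))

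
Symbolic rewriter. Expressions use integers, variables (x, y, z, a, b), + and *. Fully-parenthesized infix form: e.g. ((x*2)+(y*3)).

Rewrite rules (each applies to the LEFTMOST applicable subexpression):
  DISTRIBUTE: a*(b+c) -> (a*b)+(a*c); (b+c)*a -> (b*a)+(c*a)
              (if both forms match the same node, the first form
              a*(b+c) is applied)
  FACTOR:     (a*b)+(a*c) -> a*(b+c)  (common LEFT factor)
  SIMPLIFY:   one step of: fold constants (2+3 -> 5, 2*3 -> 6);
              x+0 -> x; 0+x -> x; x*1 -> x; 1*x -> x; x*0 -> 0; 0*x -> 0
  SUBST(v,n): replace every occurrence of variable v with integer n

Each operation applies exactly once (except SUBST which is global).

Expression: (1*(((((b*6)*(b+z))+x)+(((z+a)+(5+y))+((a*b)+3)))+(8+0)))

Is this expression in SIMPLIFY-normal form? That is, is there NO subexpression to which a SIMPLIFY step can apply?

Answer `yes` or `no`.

Expression: (1*(((((b*6)*(b+z))+x)+(((z+a)+(5+y))+((a*b)+3)))+(8+0)))
Scanning for simplifiable subexpressions (pre-order)...
  at root: (1*(((((b*6)*(b+z))+x)+(((z+a)+(5+y))+((a*b)+3)))+(8+0))) (SIMPLIFIABLE)
  at R: (((((b*6)*(b+z))+x)+(((z+a)+(5+y))+((a*b)+3)))+(8+0)) (not simplifiable)
  at RL: ((((b*6)*(b+z))+x)+(((z+a)+(5+y))+((a*b)+3))) (not simplifiable)
  at RLL: (((b*6)*(b+z))+x) (not simplifiable)
  at RLLL: ((b*6)*(b+z)) (not simplifiable)
  at RLLLL: (b*6) (not simplifiable)
  at RLLLR: (b+z) (not simplifiable)
  at RLR: (((z+a)+(5+y))+((a*b)+3)) (not simplifiable)
  at RLRL: ((z+a)+(5+y)) (not simplifiable)
  at RLRLL: (z+a) (not simplifiable)
  at RLRLR: (5+y) (not simplifiable)
  at RLRR: ((a*b)+3) (not simplifiable)
  at RLRRL: (a*b) (not simplifiable)
  at RR: (8+0) (SIMPLIFIABLE)
Found simplifiable subexpr at path root: (1*(((((b*6)*(b+z))+x)+(((z+a)+(5+y))+((a*b)+3)))+(8+0)))
One SIMPLIFY step would give: (((((b*6)*(b+z))+x)+(((z+a)+(5+y))+((a*b)+3)))+(8+0))
-> NOT in normal form.

Answer: no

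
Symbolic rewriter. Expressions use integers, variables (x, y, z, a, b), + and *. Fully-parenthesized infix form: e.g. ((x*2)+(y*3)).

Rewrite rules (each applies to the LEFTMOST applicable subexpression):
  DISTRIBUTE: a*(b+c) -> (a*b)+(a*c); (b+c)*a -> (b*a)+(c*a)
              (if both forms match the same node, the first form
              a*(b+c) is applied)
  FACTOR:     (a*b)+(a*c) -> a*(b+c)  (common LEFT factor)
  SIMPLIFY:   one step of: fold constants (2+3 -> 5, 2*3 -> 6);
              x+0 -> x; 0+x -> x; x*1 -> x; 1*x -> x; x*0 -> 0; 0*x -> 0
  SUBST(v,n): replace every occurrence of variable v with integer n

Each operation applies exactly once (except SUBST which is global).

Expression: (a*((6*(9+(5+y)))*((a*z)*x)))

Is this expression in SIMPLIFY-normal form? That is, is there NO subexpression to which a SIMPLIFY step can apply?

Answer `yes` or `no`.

Answer: yes

Derivation:
Expression: (a*((6*(9+(5+y)))*((a*z)*x)))
Scanning for simplifiable subexpressions (pre-order)...
  at root: (a*((6*(9+(5+y)))*((a*z)*x))) (not simplifiable)
  at R: ((6*(9+(5+y)))*((a*z)*x)) (not simplifiable)
  at RL: (6*(9+(5+y))) (not simplifiable)
  at RLR: (9+(5+y)) (not simplifiable)
  at RLRR: (5+y) (not simplifiable)
  at RR: ((a*z)*x) (not simplifiable)
  at RRL: (a*z) (not simplifiable)
Result: no simplifiable subexpression found -> normal form.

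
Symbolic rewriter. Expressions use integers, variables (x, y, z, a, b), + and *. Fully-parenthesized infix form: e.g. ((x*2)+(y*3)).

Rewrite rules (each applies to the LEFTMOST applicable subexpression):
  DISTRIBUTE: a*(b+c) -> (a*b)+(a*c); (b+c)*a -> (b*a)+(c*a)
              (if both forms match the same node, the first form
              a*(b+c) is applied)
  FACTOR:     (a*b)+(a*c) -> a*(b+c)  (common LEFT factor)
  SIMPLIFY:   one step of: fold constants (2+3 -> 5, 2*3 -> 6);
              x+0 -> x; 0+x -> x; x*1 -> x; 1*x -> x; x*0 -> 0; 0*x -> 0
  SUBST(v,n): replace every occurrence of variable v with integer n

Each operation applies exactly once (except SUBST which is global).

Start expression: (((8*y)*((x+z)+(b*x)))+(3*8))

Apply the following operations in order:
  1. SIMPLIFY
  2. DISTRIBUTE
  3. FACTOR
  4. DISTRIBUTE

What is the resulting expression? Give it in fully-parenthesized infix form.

Start: (((8*y)*((x+z)+(b*x)))+(3*8))
Apply SIMPLIFY at R (target: (3*8)): (((8*y)*((x+z)+(b*x)))+(3*8)) -> (((8*y)*((x+z)+(b*x)))+24)
Apply DISTRIBUTE at L (target: ((8*y)*((x+z)+(b*x)))): (((8*y)*((x+z)+(b*x)))+24) -> ((((8*y)*(x+z))+((8*y)*(b*x)))+24)
Apply FACTOR at L (target: (((8*y)*(x+z))+((8*y)*(b*x)))): ((((8*y)*(x+z))+((8*y)*(b*x)))+24) -> (((8*y)*((x+z)+(b*x)))+24)
Apply DISTRIBUTE at L (target: ((8*y)*((x+z)+(b*x)))): (((8*y)*((x+z)+(b*x)))+24) -> ((((8*y)*(x+z))+((8*y)*(b*x)))+24)

Answer: ((((8*y)*(x+z))+((8*y)*(b*x)))+24)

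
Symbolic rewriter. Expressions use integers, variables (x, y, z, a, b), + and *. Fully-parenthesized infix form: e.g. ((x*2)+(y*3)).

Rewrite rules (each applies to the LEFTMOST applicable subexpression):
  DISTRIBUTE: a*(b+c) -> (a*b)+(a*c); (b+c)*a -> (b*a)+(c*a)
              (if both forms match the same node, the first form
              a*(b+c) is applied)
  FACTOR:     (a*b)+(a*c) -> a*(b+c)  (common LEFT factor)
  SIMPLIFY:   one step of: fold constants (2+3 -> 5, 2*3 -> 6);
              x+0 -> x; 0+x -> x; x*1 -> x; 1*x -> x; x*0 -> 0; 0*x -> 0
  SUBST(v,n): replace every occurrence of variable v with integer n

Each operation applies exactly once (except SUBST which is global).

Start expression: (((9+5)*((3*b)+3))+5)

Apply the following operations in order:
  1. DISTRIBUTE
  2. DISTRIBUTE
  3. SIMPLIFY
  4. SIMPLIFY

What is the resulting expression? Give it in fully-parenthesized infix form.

Answer: ((((9*(3*b))+(5*(3*b)))+42)+5)

Derivation:
Start: (((9+5)*((3*b)+3))+5)
Apply DISTRIBUTE at L (target: ((9+5)*((3*b)+3))): (((9+5)*((3*b)+3))+5) -> ((((9+5)*(3*b))+((9+5)*3))+5)
Apply DISTRIBUTE at LL (target: ((9+5)*(3*b))): ((((9+5)*(3*b))+((9+5)*3))+5) -> ((((9*(3*b))+(5*(3*b)))+((9+5)*3))+5)
Apply SIMPLIFY at LRL (target: (9+5)): ((((9*(3*b))+(5*(3*b)))+((9+5)*3))+5) -> ((((9*(3*b))+(5*(3*b)))+(14*3))+5)
Apply SIMPLIFY at LR (target: (14*3)): ((((9*(3*b))+(5*(3*b)))+(14*3))+5) -> ((((9*(3*b))+(5*(3*b)))+42)+5)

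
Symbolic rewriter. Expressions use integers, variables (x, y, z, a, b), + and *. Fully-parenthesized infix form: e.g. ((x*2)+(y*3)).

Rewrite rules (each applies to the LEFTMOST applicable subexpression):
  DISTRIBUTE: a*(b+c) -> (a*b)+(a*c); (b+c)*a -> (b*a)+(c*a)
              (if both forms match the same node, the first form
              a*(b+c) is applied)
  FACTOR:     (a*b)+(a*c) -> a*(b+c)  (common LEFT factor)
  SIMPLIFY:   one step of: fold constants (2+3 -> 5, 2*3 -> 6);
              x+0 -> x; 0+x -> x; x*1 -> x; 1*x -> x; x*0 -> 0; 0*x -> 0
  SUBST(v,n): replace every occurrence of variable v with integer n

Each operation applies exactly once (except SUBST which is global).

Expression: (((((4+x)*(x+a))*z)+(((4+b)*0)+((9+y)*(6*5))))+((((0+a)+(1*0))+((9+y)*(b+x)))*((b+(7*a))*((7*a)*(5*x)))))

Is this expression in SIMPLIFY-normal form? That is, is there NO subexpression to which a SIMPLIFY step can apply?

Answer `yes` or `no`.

Expression: (((((4+x)*(x+a))*z)+(((4+b)*0)+((9+y)*(6*5))))+((((0+a)+(1*0))+((9+y)*(b+x)))*((b+(7*a))*((7*a)*(5*x)))))
Scanning for simplifiable subexpressions (pre-order)...
  at root: (((((4+x)*(x+a))*z)+(((4+b)*0)+((9+y)*(6*5))))+((((0+a)+(1*0))+((9+y)*(b+x)))*((b+(7*a))*((7*a)*(5*x))))) (not simplifiable)
  at L: ((((4+x)*(x+a))*z)+(((4+b)*0)+((9+y)*(6*5)))) (not simplifiable)
  at LL: (((4+x)*(x+a))*z) (not simplifiable)
  at LLL: ((4+x)*(x+a)) (not simplifiable)
  at LLLL: (4+x) (not simplifiable)
  at LLLR: (x+a) (not simplifiable)
  at LR: (((4+b)*0)+((9+y)*(6*5))) (not simplifiable)
  at LRL: ((4+b)*0) (SIMPLIFIABLE)
  at LRLL: (4+b) (not simplifiable)
  at LRR: ((9+y)*(6*5)) (not simplifiable)
  at LRRL: (9+y) (not simplifiable)
  at LRRR: (6*5) (SIMPLIFIABLE)
  at R: ((((0+a)+(1*0))+((9+y)*(b+x)))*((b+(7*a))*((7*a)*(5*x)))) (not simplifiable)
  at RL: (((0+a)+(1*0))+((9+y)*(b+x))) (not simplifiable)
  at RLL: ((0+a)+(1*0)) (not simplifiable)
  at RLLL: (0+a) (SIMPLIFIABLE)
  at RLLR: (1*0) (SIMPLIFIABLE)
  at RLR: ((9+y)*(b+x)) (not simplifiable)
  at RLRL: (9+y) (not simplifiable)
  at RLRR: (b+x) (not simplifiable)
  at RR: ((b+(7*a))*((7*a)*(5*x))) (not simplifiable)
  at RRL: (b+(7*a)) (not simplifiable)
  at RRLR: (7*a) (not simplifiable)
  at RRR: ((7*a)*(5*x)) (not simplifiable)
  at RRRL: (7*a) (not simplifiable)
  at RRRR: (5*x) (not simplifiable)
Found simplifiable subexpr at path LRL: ((4+b)*0)
One SIMPLIFY step would give: (((((4+x)*(x+a))*z)+(0+((9+y)*(6*5))))+((((0+a)+(1*0))+((9+y)*(b+x)))*((b+(7*a))*((7*a)*(5*x)))))
-> NOT in normal form.

Answer: no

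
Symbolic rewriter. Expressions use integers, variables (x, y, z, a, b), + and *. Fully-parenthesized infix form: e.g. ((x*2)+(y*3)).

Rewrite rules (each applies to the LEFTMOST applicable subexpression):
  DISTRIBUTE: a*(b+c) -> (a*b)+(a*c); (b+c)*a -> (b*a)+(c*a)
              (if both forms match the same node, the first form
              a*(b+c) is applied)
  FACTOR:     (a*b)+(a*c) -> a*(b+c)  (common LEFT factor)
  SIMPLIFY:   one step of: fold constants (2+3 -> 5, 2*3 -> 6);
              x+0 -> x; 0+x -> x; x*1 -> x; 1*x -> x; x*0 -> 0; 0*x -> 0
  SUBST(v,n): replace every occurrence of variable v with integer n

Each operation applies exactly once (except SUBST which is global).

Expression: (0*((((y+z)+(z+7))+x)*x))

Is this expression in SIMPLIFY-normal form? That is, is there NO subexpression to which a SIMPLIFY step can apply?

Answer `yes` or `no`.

Expression: (0*((((y+z)+(z+7))+x)*x))
Scanning for simplifiable subexpressions (pre-order)...
  at root: (0*((((y+z)+(z+7))+x)*x)) (SIMPLIFIABLE)
  at R: ((((y+z)+(z+7))+x)*x) (not simplifiable)
  at RL: (((y+z)+(z+7))+x) (not simplifiable)
  at RLL: ((y+z)+(z+7)) (not simplifiable)
  at RLLL: (y+z) (not simplifiable)
  at RLLR: (z+7) (not simplifiable)
Found simplifiable subexpr at path root: (0*((((y+z)+(z+7))+x)*x))
One SIMPLIFY step would give: 0
-> NOT in normal form.

Answer: no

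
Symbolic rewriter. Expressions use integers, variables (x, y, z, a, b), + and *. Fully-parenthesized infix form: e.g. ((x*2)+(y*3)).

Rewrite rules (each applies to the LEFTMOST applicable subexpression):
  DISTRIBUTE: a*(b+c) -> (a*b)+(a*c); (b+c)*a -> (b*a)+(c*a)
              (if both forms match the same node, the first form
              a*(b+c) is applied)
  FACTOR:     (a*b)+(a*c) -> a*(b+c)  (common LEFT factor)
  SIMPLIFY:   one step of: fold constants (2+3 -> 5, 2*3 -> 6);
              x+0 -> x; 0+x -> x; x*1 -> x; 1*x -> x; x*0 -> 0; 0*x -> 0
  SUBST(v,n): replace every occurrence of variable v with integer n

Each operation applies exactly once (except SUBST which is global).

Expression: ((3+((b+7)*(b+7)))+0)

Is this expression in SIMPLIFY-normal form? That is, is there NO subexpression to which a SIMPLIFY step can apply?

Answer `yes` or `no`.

Answer: no

Derivation:
Expression: ((3+((b+7)*(b+7)))+0)
Scanning for simplifiable subexpressions (pre-order)...
  at root: ((3+((b+7)*(b+7)))+0) (SIMPLIFIABLE)
  at L: (3+((b+7)*(b+7))) (not simplifiable)
  at LR: ((b+7)*(b+7)) (not simplifiable)
  at LRL: (b+7) (not simplifiable)
  at LRR: (b+7) (not simplifiable)
Found simplifiable subexpr at path root: ((3+((b+7)*(b+7)))+0)
One SIMPLIFY step would give: (3+((b+7)*(b+7)))
-> NOT in normal form.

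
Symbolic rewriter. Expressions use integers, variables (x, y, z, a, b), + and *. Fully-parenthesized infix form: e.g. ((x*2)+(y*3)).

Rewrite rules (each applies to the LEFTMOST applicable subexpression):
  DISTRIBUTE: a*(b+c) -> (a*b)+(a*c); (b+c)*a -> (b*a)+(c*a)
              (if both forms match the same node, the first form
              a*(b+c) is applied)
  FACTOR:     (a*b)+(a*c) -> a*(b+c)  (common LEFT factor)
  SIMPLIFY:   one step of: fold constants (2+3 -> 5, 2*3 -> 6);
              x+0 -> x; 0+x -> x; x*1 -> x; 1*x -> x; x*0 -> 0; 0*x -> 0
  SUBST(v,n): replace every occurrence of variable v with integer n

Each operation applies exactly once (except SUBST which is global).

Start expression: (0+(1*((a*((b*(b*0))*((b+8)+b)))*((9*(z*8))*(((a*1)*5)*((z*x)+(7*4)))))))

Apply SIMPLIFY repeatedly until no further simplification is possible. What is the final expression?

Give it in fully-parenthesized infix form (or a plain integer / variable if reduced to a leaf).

Answer: 0

Derivation:
Start: (0+(1*((a*((b*(b*0))*((b+8)+b)))*((9*(z*8))*(((a*1)*5)*((z*x)+(7*4)))))))
Step 1: at root: (0+(1*((a*((b*(b*0))*((b+8)+b)))*((9*(z*8))*(((a*1)*5)*((z*x)+(7*4))))))) -> (1*((a*((b*(b*0))*((b+8)+b)))*((9*(z*8))*(((a*1)*5)*((z*x)+(7*4)))))); overall: (0+(1*((a*((b*(b*0))*((b+8)+b)))*((9*(z*8))*(((a*1)*5)*((z*x)+(7*4))))))) -> (1*((a*((b*(b*0))*((b+8)+b)))*((9*(z*8))*(((a*1)*5)*((z*x)+(7*4))))))
Step 2: at root: (1*((a*((b*(b*0))*((b+8)+b)))*((9*(z*8))*(((a*1)*5)*((z*x)+(7*4)))))) -> ((a*((b*(b*0))*((b+8)+b)))*((9*(z*8))*(((a*1)*5)*((z*x)+(7*4))))); overall: (1*((a*((b*(b*0))*((b+8)+b)))*((9*(z*8))*(((a*1)*5)*((z*x)+(7*4)))))) -> ((a*((b*(b*0))*((b+8)+b)))*((9*(z*8))*(((a*1)*5)*((z*x)+(7*4)))))
Step 3: at LRLR: (b*0) -> 0; overall: ((a*((b*(b*0))*((b+8)+b)))*((9*(z*8))*(((a*1)*5)*((z*x)+(7*4))))) -> ((a*((b*0)*((b+8)+b)))*((9*(z*8))*(((a*1)*5)*((z*x)+(7*4)))))
Step 4: at LRL: (b*0) -> 0; overall: ((a*((b*0)*((b+8)+b)))*((9*(z*8))*(((a*1)*5)*((z*x)+(7*4))))) -> ((a*(0*((b+8)+b)))*((9*(z*8))*(((a*1)*5)*((z*x)+(7*4)))))
Step 5: at LR: (0*((b+8)+b)) -> 0; overall: ((a*(0*((b+8)+b)))*((9*(z*8))*(((a*1)*5)*((z*x)+(7*4))))) -> ((a*0)*((9*(z*8))*(((a*1)*5)*((z*x)+(7*4)))))
Step 6: at L: (a*0) -> 0; overall: ((a*0)*((9*(z*8))*(((a*1)*5)*((z*x)+(7*4))))) -> (0*((9*(z*8))*(((a*1)*5)*((z*x)+(7*4)))))
Step 7: at root: (0*((9*(z*8))*(((a*1)*5)*((z*x)+(7*4))))) -> 0; overall: (0*((9*(z*8))*(((a*1)*5)*((z*x)+(7*4))))) -> 0
Fixed point: 0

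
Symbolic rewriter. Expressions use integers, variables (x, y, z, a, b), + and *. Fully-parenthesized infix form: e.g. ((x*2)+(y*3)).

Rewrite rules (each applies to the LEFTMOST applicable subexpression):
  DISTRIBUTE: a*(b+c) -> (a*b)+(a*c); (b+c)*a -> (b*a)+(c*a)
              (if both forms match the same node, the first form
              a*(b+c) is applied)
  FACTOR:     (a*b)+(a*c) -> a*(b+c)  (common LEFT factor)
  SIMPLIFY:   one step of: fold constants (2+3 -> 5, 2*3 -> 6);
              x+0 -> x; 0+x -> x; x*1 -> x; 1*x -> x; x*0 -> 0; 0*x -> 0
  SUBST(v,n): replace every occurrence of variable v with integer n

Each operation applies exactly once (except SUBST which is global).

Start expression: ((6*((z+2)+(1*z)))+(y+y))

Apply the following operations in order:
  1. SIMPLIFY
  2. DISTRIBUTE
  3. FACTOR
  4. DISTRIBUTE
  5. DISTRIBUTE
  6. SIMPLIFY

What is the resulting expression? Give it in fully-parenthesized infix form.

Start: ((6*((z+2)+(1*z)))+(y+y))
Apply SIMPLIFY at LRR (target: (1*z)): ((6*((z+2)+(1*z)))+(y+y)) -> ((6*((z+2)+z))+(y+y))
Apply DISTRIBUTE at L (target: (6*((z+2)+z))): ((6*((z+2)+z))+(y+y)) -> (((6*(z+2))+(6*z))+(y+y))
Apply FACTOR at L (target: ((6*(z+2))+(6*z))): (((6*(z+2))+(6*z))+(y+y)) -> ((6*((z+2)+z))+(y+y))
Apply DISTRIBUTE at L (target: (6*((z+2)+z))): ((6*((z+2)+z))+(y+y)) -> (((6*(z+2))+(6*z))+(y+y))
Apply DISTRIBUTE at LL (target: (6*(z+2))): (((6*(z+2))+(6*z))+(y+y)) -> ((((6*z)+(6*2))+(6*z))+(y+y))
Apply SIMPLIFY at LLR (target: (6*2)): ((((6*z)+(6*2))+(6*z))+(y+y)) -> ((((6*z)+12)+(6*z))+(y+y))

Answer: ((((6*z)+12)+(6*z))+(y+y))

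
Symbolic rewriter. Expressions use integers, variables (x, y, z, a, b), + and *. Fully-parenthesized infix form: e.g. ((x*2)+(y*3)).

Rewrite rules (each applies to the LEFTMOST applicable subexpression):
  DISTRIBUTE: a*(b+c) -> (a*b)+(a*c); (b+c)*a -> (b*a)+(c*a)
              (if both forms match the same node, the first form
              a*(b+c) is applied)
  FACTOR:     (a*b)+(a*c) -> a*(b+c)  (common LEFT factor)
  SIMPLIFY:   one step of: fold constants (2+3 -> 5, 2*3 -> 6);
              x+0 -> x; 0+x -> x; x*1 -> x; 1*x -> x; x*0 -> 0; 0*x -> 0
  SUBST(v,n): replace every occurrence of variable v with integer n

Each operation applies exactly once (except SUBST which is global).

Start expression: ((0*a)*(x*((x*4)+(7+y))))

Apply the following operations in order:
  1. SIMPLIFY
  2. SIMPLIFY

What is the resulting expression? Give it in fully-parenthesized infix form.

Answer: 0

Derivation:
Start: ((0*a)*(x*((x*4)+(7+y))))
Apply SIMPLIFY at L (target: (0*a)): ((0*a)*(x*((x*4)+(7+y)))) -> (0*(x*((x*4)+(7+y))))
Apply SIMPLIFY at root (target: (0*(x*((x*4)+(7+y))))): (0*(x*((x*4)+(7+y)))) -> 0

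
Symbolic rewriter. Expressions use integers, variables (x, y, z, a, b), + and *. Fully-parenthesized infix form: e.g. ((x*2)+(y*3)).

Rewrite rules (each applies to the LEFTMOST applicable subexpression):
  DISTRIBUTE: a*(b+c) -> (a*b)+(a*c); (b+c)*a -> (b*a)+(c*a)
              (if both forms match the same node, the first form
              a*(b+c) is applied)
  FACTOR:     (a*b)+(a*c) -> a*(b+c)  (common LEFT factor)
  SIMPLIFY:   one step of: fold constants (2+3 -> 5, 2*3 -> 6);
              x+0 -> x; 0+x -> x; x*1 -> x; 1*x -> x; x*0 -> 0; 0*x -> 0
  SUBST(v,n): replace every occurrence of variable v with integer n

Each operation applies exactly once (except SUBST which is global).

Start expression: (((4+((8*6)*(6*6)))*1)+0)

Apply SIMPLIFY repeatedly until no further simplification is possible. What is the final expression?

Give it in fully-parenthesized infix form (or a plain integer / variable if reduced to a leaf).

Start: (((4+((8*6)*(6*6)))*1)+0)
Step 1: at root: (((4+((8*6)*(6*6)))*1)+0) -> ((4+((8*6)*(6*6)))*1); overall: (((4+((8*6)*(6*6)))*1)+0) -> ((4+((8*6)*(6*6)))*1)
Step 2: at root: ((4+((8*6)*(6*6)))*1) -> (4+((8*6)*(6*6))); overall: ((4+((8*6)*(6*6)))*1) -> (4+((8*6)*(6*6)))
Step 3: at RL: (8*6) -> 48; overall: (4+((8*6)*(6*6))) -> (4+(48*(6*6)))
Step 4: at RR: (6*6) -> 36; overall: (4+(48*(6*6))) -> (4+(48*36))
Step 5: at R: (48*36) -> 1728; overall: (4+(48*36)) -> (4+1728)
Step 6: at root: (4+1728) -> 1732; overall: (4+1728) -> 1732
Fixed point: 1732

Answer: 1732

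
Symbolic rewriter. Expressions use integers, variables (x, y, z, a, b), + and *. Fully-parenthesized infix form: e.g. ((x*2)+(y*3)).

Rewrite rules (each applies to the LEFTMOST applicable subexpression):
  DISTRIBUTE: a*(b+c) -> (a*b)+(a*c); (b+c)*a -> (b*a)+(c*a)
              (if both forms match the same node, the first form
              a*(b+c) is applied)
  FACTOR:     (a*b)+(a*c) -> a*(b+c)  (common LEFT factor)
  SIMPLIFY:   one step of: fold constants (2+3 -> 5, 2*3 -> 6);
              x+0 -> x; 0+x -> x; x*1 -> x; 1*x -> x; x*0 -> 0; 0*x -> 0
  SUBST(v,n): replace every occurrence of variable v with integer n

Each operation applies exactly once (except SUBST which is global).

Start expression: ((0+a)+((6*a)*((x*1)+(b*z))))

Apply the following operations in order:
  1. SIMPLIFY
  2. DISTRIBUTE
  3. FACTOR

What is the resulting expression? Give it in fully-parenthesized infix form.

Answer: (a+((6*a)*((x*1)+(b*z))))

Derivation:
Start: ((0+a)+((6*a)*((x*1)+(b*z))))
Apply SIMPLIFY at L (target: (0+a)): ((0+a)+((6*a)*((x*1)+(b*z)))) -> (a+((6*a)*((x*1)+(b*z))))
Apply DISTRIBUTE at R (target: ((6*a)*((x*1)+(b*z)))): (a+((6*a)*((x*1)+(b*z)))) -> (a+(((6*a)*(x*1))+((6*a)*(b*z))))
Apply FACTOR at R (target: (((6*a)*(x*1))+((6*a)*(b*z)))): (a+(((6*a)*(x*1))+((6*a)*(b*z)))) -> (a+((6*a)*((x*1)+(b*z))))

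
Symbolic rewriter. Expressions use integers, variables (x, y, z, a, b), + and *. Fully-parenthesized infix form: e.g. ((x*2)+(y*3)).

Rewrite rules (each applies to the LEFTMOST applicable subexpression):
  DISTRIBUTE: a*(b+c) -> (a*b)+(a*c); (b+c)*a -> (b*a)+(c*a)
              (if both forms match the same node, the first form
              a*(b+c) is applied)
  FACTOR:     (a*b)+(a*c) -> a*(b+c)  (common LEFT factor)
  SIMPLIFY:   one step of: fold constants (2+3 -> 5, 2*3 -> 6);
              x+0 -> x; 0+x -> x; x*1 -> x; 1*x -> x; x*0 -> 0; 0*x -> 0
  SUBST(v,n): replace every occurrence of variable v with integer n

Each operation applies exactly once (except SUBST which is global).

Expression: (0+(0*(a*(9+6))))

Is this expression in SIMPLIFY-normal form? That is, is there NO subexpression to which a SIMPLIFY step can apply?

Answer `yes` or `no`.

Expression: (0+(0*(a*(9+6))))
Scanning for simplifiable subexpressions (pre-order)...
  at root: (0+(0*(a*(9+6)))) (SIMPLIFIABLE)
  at R: (0*(a*(9+6))) (SIMPLIFIABLE)
  at RR: (a*(9+6)) (not simplifiable)
  at RRR: (9+6) (SIMPLIFIABLE)
Found simplifiable subexpr at path root: (0+(0*(a*(9+6))))
One SIMPLIFY step would give: (0*(a*(9+6)))
-> NOT in normal form.

Answer: no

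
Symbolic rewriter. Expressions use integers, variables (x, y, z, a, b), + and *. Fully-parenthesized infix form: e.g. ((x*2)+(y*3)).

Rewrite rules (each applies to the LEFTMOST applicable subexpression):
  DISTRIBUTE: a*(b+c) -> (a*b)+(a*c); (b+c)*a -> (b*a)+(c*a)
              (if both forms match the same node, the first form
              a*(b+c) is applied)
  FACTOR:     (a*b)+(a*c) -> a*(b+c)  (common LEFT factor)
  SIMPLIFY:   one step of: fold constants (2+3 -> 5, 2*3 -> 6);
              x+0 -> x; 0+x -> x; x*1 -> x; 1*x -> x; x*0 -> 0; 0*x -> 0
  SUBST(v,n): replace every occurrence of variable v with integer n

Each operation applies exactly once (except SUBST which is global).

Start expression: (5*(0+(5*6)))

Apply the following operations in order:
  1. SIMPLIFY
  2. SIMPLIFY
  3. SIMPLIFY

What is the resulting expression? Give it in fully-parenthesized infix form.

Start: (5*(0+(5*6)))
Apply SIMPLIFY at R (target: (0+(5*6))): (5*(0+(5*6))) -> (5*(5*6))
Apply SIMPLIFY at R (target: (5*6)): (5*(5*6)) -> (5*30)
Apply SIMPLIFY at root (target: (5*30)): (5*30) -> 150

Answer: 150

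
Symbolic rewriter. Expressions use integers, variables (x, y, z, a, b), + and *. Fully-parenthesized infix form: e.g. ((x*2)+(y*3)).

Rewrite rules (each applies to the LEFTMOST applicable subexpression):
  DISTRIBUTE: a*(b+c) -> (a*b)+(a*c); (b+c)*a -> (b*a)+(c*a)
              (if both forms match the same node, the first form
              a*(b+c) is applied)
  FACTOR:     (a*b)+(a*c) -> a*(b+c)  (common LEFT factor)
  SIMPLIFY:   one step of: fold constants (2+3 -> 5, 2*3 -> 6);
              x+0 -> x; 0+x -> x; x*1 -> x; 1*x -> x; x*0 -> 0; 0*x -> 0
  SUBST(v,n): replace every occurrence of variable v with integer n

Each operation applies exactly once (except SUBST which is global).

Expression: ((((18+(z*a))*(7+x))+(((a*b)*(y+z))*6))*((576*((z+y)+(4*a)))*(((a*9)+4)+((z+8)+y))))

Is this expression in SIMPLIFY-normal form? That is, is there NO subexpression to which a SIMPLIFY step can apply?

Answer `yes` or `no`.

Expression: ((((18+(z*a))*(7+x))+(((a*b)*(y+z))*6))*((576*((z+y)+(4*a)))*(((a*9)+4)+((z+8)+y))))
Scanning for simplifiable subexpressions (pre-order)...
  at root: ((((18+(z*a))*(7+x))+(((a*b)*(y+z))*6))*((576*((z+y)+(4*a)))*(((a*9)+4)+((z+8)+y)))) (not simplifiable)
  at L: (((18+(z*a))*(7+x))+(((a*b)*(y+z))*6)) (not simplifiable)
  at LL: ((18+(z*a))*(7+x)) (not simplifiable)
  at LLL: (18+(z*a)) (not simplifiable)
  at LLLR: (z*a) (not simplifiable)
  at LLR: (7+x) (not simplifiable)
  at LR: (((a*b)*(y+z))*6) (not simplifiable)
  at LRL: ((a*b)*(y+z)) (not simplifiable)
  at LRLL: (a*b) (not simplifiable)
  at LRLR: (y+z) (not simplifiable)
  at R: ((576*((z+y)+(4*a)))*(((a*9)+4)+((z+8)+y))) (not simplifiable)
  at RL: (576*((z+y)+(4*a))) (not simplifiable)
  at RLR: ((z+y)+(4*a)) (not simplifiable)
  at RLRL: (z+y) (not simplifiable)
  at RLRR: (4*a) (not simplifiable)
  at RR: (((a*9)+4)+((z+8)+y)) (not simplifiable)
  at RRL: ((a*9)+4) (not simplifiable)
  at RRLL: (a*9) (not simplifiable)
  at RRR: ((z+8)+y) (not simplifiable)
  at RRRL: (z+8) (not simplifiable)
Result: no simplifiable subexpression found -> normal form.

Answer: yes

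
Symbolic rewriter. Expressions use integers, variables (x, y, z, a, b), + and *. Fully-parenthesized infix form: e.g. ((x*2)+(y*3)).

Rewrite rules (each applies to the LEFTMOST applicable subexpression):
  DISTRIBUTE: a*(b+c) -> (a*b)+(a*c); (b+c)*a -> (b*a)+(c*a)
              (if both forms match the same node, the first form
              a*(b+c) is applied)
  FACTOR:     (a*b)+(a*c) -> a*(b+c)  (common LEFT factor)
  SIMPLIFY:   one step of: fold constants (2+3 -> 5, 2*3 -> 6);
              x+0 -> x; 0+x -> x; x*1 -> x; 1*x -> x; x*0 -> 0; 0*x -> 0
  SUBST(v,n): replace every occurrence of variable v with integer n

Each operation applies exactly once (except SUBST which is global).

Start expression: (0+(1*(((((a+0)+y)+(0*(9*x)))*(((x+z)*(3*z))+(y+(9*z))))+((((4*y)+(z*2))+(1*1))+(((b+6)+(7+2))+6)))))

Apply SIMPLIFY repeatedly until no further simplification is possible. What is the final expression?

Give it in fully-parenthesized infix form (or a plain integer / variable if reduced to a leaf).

Start: (0+(1*(((((a+0)+y)+(0*(9*x)))*(((x+z)*(3*z))+(y+(9*z))))+((((4*y)+(z*2))+(1*1))+(((b+6)+(7+2))+6)))))
Step 1: at root: (0+(1*(((((a+0)+y)+(0*(9*x)))*(((x+z)*(3*z))+(y+(9*z))))+((((4*y)+(z*2))+(1*1))+(((b+6)+(7+2))+6))))) -> (1*(((((a+0)+y)+(0*(9*x)))*(((x+z)*(3*z))+(y+(9*z))))+((((4*y)+(z*2))+(1*1))+(((b+6)+(7+2))+6)))); overall: (0+(1*(((((a+0)+y)+(0*(9*x)))*(((x+z)*(3*z))+(y+(9*z))))+((((4*y)+(z*2))+(1*1))+(((b+6)+(7+2))+6))))) -> (1*(((((a+0)+y)+(0*(9*x)))*(((x+z)*(3*z))+(y+(9*z))))+((((4*y)+(z*2))+(1*1))+(((b+6)+(7+2))+6))))
Step 2: at root: (1*(((((a+0)+y)+(0*(9*x)))*(((x+z)*(3*z))+(y+(9*z))))+((((4*y)+(z*2))+(1*1))+(((b+6)+(7+2))+6)))) -> (((((a+0)+y)+(0*(9*x)))*(((x+z)*(3*z))+(y+(9*z))))+((((4*y)+(z*2))+(1*1))+(((b+6)+(7+2))+6))); overall: (1*(((((a+0)+y)+(0*(9*x)))*(((x+z)*(3*z))+(y+(9*z))))+((((4*y)+(z*2))+(1*1))+(((b+6)+(7+2))+6)))) -> (((((a+0)+y)+(0*(9*x)))*(((x+z)*(3*z))+(y+(9*z))))+((((4*y)+(z*2))+(1*1))+(((b+6)+(7+2))+6)))
Step 3: at LLLL: (a+0) -> a; overall: (((((a+0)+y)+(0*(9*x)))*(((x+z)*(3*z))+(y+(9*z))))+((((4*y)+(z*2))+(1*1))+(((b+6)+(7+2))+6))) -> ((((a+y)+(0*(9*x)))*(((x+z)*(3*z))+(y+(9*z))))+((((4*y)+(z*2))+(1*1))+(((b+6)+(7+2))+6)))
Step 4: at LLR: (0*(9*x)) -> 0; overall: ((((a+y)+(0*(9*x)))*(((x+z)*(3*z))+(y+(9*z))))+((((4*y)+(z*2))+(1*1))+(((b+6)+(7+2))+6))) -> ((((a+y)+0)*(((x+z)*(3*z))+(y+(9*z))))+((((4*y)+(z*2))+(1*1))+(((b+6)+(7+2))+6)))
Step 5: at LL: ((a+y)+0) -> (a+y); overall: ((((a+y)+0)*(((x+z)*(3*z))+(y+(9*z))))+((((4*y)+(z*2))+(1*1))+(((b+6)+(7+2))+6))) -> (((a+y)*(((x+z)*(3*z))+(y+(9*z))))+((((4*y)+(z*2))+(1*1))+(((b+6)+(7+2))+6)))
Step 6: at RLR: (1*1) -> 1; overall: (((a+y)*(((x+z)*(3*z))+(y+(9*z))))+((((4*y)+(z*2))+(1*1))+(((b+6)+(7+2))+6))) -> (((a+y)*(((x+z)*(3*z))+(y+(9*z))))+((((4*y)+(z*2))+1)+(((b+6)+(7+2))+6)))
Step 7: at RRLR: (7+2) -> 9; overall: (((a+y)*(((x+z)*(3*z))+(y+(9*z))))+((((4*y)+(z*2))+1)+(((b+6)+(7+2))+6))) -> (((a+y)*(((x+z)*(3*z))+(y+(9*z))))+((((4*y)+(z*2))+1)+(((b+6)+9)+6)))
Fixed point: (((a+y)*(((x+z)*(3*z))+(y+(9*z))))+((((4*y)+(z*2))+1)+(((b+6)+9)+6)))

Answer: (((a+y)*(((x+z)*(3*z))+(y+(9*z))))+((((4*y)+(z*2))+1)+(((b+6)+9)+6)))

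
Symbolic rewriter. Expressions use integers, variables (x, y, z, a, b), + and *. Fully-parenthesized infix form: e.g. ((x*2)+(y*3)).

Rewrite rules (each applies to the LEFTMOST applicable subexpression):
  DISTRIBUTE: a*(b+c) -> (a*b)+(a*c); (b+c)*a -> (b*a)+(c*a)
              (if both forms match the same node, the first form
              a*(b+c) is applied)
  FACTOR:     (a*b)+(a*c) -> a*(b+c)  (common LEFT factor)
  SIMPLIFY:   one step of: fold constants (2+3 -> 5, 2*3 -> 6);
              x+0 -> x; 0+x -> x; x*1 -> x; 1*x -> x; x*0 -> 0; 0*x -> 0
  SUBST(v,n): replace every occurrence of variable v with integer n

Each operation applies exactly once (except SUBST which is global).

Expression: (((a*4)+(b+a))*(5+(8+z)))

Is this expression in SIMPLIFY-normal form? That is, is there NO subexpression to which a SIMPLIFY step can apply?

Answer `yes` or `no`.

Expression: (((a*4)+(b+a))*(5+(8+z)))
Scanning for simplifiable subexpressions (pre-order)...
  at root: (((a*4)+(b+a))*(5+(8+z))) (not simplifiable)
  at L: ((a*4)+(b+a)) (not simplifiable)
  at LL: (a*4) (not simplifiable)
  at LR: (b+a) (not simplifiable)
  at R: (5+(8+z)) (not simplifiable)
  at RR: (8+z) (not simplifiable)
Result: no simplifiable subexpression found -> normal form.

Answer: yes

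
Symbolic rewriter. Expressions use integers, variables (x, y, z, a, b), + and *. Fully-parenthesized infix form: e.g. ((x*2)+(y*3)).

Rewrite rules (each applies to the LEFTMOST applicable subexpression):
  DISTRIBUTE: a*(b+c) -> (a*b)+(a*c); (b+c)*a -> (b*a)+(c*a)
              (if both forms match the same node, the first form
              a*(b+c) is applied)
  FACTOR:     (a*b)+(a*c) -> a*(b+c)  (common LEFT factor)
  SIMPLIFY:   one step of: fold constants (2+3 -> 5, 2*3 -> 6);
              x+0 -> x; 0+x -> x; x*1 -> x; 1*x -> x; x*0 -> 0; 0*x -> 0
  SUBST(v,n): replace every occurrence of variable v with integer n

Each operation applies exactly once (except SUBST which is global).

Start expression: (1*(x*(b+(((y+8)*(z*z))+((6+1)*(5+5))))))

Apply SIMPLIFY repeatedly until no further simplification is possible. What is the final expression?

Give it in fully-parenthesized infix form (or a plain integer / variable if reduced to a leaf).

Answer: (x*(b+(((y+8)*(z*z))+70)))

Derivation:
Start: (1*(x*(b+(((y+8)*(z*z))+((6+1)*(5+5))))))
Step 1: at root: (1*(x*(b+(((y+8)*(z*z))+((6+1)*(5+5)))))) -> (x*(b+(((y+8)*(z*z))+((6+1)*(5+5))))); overall: (1*(x*(b+(((y+8)*(z*z))+((6+1)*(5+5)))))) -> (x*(b+(((y+8)*(z*z))+((6+1)*(5+5)))))
Step 2: at RRRL: (6+1) -> 7; overall: (x*(b+(((y+8)*(z*z))+((6+1)*(5+5))))) -> (x*(b+(((y+8)*(z*z))+(7*(5+5)))))
Step 3: at RRRR: (5+5) -> 10; overall: (x*(b+(((y+8)*(z*z))+(7*(5+5))))) -> (x*(b+(((y+8)*(z*z))+(7*10))))
Step 4: at RRR: (7*10) -> 70; overall: (x*(b+(((y+8)*(z*z))+(7*10)))) -> (x*(b+(((y+8)*(z*z))+70)))
Fixed point: (x*(b+(((y+8)*(z*z))+70)))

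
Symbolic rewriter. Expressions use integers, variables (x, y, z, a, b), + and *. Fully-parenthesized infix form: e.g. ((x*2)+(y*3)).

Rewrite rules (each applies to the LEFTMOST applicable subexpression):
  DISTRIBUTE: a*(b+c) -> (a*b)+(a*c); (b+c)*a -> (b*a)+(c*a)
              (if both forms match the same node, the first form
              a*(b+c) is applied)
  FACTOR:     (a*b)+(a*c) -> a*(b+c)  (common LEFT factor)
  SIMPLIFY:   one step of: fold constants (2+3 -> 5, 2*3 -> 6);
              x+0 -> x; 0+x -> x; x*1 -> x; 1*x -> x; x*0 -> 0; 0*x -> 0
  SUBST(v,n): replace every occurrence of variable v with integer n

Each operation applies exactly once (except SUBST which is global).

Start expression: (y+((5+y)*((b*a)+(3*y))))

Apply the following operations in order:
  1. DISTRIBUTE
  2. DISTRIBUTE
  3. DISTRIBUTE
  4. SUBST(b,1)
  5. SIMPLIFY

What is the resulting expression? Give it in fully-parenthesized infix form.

Answer: (y+(((5*a)+(y*(1*a)))+((5*(3*y))+(y*(3*y)))))

Derivation:
Start: (y+((5+y)*((b*a)+(3*y))))
Apply DISTRIBUTE at R (target: ((5+y)*((b*a)+(3*y)))): (y+((5+y)*((b*a)+(3*y)))) -> (y+(((5+y)*(b*a))+((5+y)*(3*y))))
Apply DISTRIBUTE at RL (target: ((5+y)*(b*a))): (y+(((5+y)*(b*a))+((5+y)*(3*y)))) -> (y+(((5*(b*a))+(y*(b*a)))+((5+y)*(3*y))))
Apply DISTRIBUTE at RR (target: ((5+y)*(3*y))): (y+(((5*(b*a))+(y*(b*a)))+((5+y)*(3*y)))) -> (y+(((5*(b*a))+(y*(b*a)))+((5*(3*y))+(y*(3*y)))))
Apply SUBST(b,1): (y+(((5*(b*a))+(y*(b*a)))+((5*(3*y))+(y*(3*y))))) -> (y+(((5*(1*a))+(y*(1*a)))+((5*(3*y))+(y*(3*y)))))
Apply SIMPLIFY at RLLR (target: (1*a)): (y+(((5*(1*a))+(y*(1*a)))+((5*(3*y))+(y*(3*y))))) -> (y+(((5*a)+(y*(1*a)))+((5*(3*y))+(y*(3*y)))))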